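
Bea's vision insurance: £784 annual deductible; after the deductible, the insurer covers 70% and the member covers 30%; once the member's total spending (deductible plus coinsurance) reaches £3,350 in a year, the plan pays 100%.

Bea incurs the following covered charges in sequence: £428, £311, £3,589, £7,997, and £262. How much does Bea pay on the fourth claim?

£1,502.80

Claim 1 (£428): all of it applies to the deductible. Member owes £428 (running OOP £428).
Claim 2 (£311): entire amount goes to the deductible. Cost to member: £311. OOP to date £739.
Claim 3 (£3,589): deductible takes £45, £3,544 remains; coinsurance £3,544 × 30% = £1,063.20. Member owes £1,108.20 (running OOP £1,847.20).
Claim 4 (£7,997): deductible met; 30% of £7,997 = £2,399.10. Adding that to £1,847.20 gives £4,246.30, past the £3,350 cap; member pays only £3,350 − £1,847.20 = £1,502.80.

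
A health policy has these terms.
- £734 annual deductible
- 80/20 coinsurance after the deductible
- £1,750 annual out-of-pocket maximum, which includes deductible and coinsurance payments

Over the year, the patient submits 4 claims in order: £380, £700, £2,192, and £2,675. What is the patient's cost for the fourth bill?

£508.40

Bill 1, £380: entire amount goes to the deductible. Patient pays £380; OOP now £380.
Bill 2, £700: £354 to deductible, leaving £346; patient's 20% is £69.20. Patient pays £423.20; OOP now £803.20.
Bill 3, £2,192: 20% coinsurance on £2,192 = £438.40. Cost to patient: £438.40. OOP to date £1,241.60.
Bill 4, £2,675: 20% coinsurance on £2,675 = £535. Adding that to £1,241.60 gives £1,776.60, past the £1,750 cap; patient pays only £1,750 − £1,241.60 = £508.40.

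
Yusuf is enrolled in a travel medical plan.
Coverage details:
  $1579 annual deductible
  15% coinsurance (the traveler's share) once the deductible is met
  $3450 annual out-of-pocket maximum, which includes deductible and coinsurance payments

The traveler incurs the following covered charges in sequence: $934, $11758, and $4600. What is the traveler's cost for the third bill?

$204.05

#1 ($934): fully absorbed by the deductible. Traveler owes $934 (running OOP $934).
#2 ($11758): $645 to deductible, leaving $11113; traveler's 15% is $1666.95. Traveler pays $2311.95; OOP now $3245.95.
#3 ($4600): deductible already satisfied, so traveler's share is 15% × $4600 = $690. OOP would hit $3935.95 > $3450, so the cap limits the traveler to $3450 − $3245.95 = $204.05.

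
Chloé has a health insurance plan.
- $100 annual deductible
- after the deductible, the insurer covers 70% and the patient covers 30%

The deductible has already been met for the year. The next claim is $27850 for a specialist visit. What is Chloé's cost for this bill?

$8355

The deductible is already satisfied, so the full bill goes to coinsurance.
Patient's 30% share of $27850 is $8355.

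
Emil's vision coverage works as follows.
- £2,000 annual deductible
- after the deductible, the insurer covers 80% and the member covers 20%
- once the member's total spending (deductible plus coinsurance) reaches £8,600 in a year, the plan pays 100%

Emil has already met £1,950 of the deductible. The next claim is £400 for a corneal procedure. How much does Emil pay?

£1,950 of the £2,000 deductible is already met, leaving £50.
That leaves £400 − £50 = £350 for coinsurance.
Coinsurance: £350 × 20% = £70.
Member responsibility before any cap: £50 + £70 = £120.
Cumulative spending £1,950 + £120 = £2,070 stays under the £8,600 maximum.

£120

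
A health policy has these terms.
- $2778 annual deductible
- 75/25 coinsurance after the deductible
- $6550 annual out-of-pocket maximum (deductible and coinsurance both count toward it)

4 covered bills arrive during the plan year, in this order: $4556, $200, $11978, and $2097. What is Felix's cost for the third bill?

$2994.50

Claim 1 — $4556: $2778 finishes the deductible; $1778 goes to coinsurance; patient's 25% is $444.50. Patient owes $3222.50 (running OOP $3222.50).
Claim 2 — $200: 25% coinsurance on $200 = $50. Patient pays $50; OOP now $3272.50.
Claim 3 — $11978: 25% coinsurance on $11978 = $2994.50. Patient pays $2994.50; OOP now $6267.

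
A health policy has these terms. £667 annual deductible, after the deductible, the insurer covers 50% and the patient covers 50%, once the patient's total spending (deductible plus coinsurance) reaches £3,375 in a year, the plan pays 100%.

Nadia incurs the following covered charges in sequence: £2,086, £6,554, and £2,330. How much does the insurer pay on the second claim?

£4,555.50

Bill 1, £2,086: £667 to deductible, leaving £1,419; patient's 50% is £709.50. Cost to patient: £1,376.50. OOP to date £1,376.50. Insurer: £2,086 − £1,376.50 = £709.50.
Bill 2, £6,554: deductible met; 50% of £6,554 = £3,277. OOP would hit £4,653.50 > £3,375, so the cap limits the patient to £3,375 − £1,376.50 = £1,998.50. Insurer: £6,554 − £1,998.50 = £4,555.50.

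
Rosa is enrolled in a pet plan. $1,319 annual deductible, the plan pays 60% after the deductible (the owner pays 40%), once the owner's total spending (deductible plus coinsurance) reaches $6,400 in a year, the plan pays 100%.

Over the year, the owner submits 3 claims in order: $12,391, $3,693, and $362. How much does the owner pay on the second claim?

Claim 1 ($12,391): $1,319 to deductible, leaving $11,072; owner's 40% is $4,428.80. Cost to owner: $5,747.80. OOP to date $5,747.80.
Claim 2 ($3,693): deductible already satisfied, so owner's share is 40% × $3,693 = $1,477.20. OOP would hit $7,225 > $6,400, so the cap limits the owner to $6,400 − $5,747.80 = $652.20.

$652.20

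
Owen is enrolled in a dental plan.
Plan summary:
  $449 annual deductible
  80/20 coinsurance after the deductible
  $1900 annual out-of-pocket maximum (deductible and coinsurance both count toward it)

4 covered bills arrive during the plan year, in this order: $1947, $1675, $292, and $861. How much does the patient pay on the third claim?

$58.40

Claim 1 ($1947): deductible takes $449, $1498 remains; patient's 20% is $299.60. Patient owes $748.60 (running OOP $748.60).
Claim 2 ($1675): deductible met; 20% of $1675 = $335. Patient pays $335; OOP now $1083.60.
Claim 3 ($292): deductible already satisfied, so patient's share is 20% × $292 = $58.40. Cost to patient: $58.40. OOP to date $1142.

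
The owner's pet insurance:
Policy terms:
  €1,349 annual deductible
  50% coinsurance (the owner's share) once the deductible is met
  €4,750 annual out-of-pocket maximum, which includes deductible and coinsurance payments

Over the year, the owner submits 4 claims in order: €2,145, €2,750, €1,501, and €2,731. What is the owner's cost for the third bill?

Bill 1, €2,145: €1,349 to deductible, leaving €796; owner's 50% is €398. Cost to owner: €1,747. OOP to date €1,747.
Bill 2, €2,750: 50% coinsurance on €2,750 = €1,375. Owner pays €1,375; OOP now €3,122.
Bill 3, €1,501: deductible already satisfied, so owner's share is 50% × €1,501 = €750.50. Owner owes €750.50 (running OOP €3,872.50).

€750.50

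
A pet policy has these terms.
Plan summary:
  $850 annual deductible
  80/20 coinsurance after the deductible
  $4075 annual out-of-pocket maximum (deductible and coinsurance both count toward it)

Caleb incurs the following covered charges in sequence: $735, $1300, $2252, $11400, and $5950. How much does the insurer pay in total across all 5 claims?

$17562

Bill 1, $735: fully absorbed by the deductible. Cost to owner: $735. OOP to date $735. Insurer: $735 − $735 = $0.
Bill 2, $1300: $115 to deductible, leaving $1185; 20% of $1185 = $237. Owner pays $352; OOP now $1087. Plan pays $1300 − $352 = $948.
Bill 3, $2252: 20% coinsurance on $2252 = $450.40. Owner owes $450.40 (running OOP $1537.40). Insurer: $2252 − $450.40 = $1801.60.
Bill 4, $11400: deductible already satisfied, so owner's share is 20% × $11400 = $2280. Owner owes $2280 (running OOP $3817.40). Insurer: $11400 − $2280 = $9120.
Bill 5, $5950: 20% coinsurance on $5950 = $1190. That would push OOP to $5007.40, over the $4075 cap, so owner pays $4075 − $3817.40 = $257.60. Plan pays $5950 − $257.60 = $5692.40.
Insurer total = bills − owner's total = $21637 − $4075 = $17562.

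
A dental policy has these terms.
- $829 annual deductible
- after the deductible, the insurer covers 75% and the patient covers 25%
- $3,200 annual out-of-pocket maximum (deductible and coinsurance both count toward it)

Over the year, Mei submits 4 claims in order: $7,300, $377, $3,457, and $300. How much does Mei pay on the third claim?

$659

Bill 1, $7,300: deductible takes $829, $6,471 remains; coinsurance $6,471 × 25% = $1,617.75. Cost to patient: $2,446.75. OOP to date $2,446.75.
Bill 2, $377: deductible already satisfied, so patient's share is 25% × $377 = $94.25. Patient pays $94.25; OOP now $2,541.
Bill 3, $3,457: deductible already satisfied, so patient's share is 25% × $3,457 = $864.25. OOP would hit $3,405.25 > $3,200, so the cap limits the patient to $3,200 − $2,541 = $659.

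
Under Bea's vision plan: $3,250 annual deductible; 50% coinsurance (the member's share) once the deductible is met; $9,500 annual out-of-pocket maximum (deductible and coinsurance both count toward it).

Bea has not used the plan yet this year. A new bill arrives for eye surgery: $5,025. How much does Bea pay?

$4,137.50

Deductible not yet touched, so the first $3,250 of the bill goes to the deductible.
The remaining $1,775 (= $5,025 − $3,250) moves to coinsurance.
Member's 50% share of $1,775 is $887.50.
That puts the member's cost at $3,250 + $887.50 = $4,137.50 before any cap.
Cumulative spending $0 + $4,137.50 = $4,137.50 stays under the $9,500 maximum.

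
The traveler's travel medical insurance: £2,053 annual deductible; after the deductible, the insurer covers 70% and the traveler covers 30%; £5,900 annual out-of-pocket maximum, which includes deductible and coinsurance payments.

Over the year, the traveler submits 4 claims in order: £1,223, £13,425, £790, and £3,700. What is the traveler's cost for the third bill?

£68.50

Claim 1 (£1,223): fully absorbed by the deductible. Traveler owes £1,223 (running OOP £1,223).
Claim 2 (£13,425): £830 to deductible, leaving £12,595; traveler's 30% is £3,778.50. Traveler owes £4,608.50 (running OOP £5,831.50).
Claim 3 (£790): deductible already satisfied, so traveler's share is 30% × £790 = £237. Adding that to £5,831.50 gives £6,068.50, past the £5,900 cap; traveler pays only £5,900 − £5,831.50 = £68.50.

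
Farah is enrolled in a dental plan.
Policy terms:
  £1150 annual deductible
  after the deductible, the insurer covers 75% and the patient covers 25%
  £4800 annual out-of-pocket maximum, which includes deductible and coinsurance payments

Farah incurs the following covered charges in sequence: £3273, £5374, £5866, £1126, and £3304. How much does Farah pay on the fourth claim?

Claim 1 (£3273): £1150 to deductible, leaving £2123; 25% of £2123 = £530.75. Cost to patient: £1680.75. OOP to date £1680.75.
Claim 2 (£5374): deductible already satisfied, so patient's share is 25% × £5374 = £1343.50. Patient owes £1343.50 (running OOP £3024.25).
Claim 3 (£5866): deductible already satisfied, so patient's share is 25% × £5866 = £1466.50. Patient pays £1466.50; OOP now £4490.75.
Claim 4 (£1126): deductible already satisfied, so patient's share is 25% × £1126 = £281.50. Patient owes £281.50 (running OOP £4772.25).

£281.50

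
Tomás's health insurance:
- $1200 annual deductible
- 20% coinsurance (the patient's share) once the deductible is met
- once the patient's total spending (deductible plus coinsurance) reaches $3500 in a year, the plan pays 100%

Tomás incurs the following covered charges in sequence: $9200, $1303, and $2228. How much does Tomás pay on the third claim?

$439.40

Claim 1 ($9200): deductible takes $1200, $8000 remains; patient's 20% is $1600. Patient pays $2800; OOP now $2800.
Claim 2 ($1303): deductible already satisfied, so patient's share is 20% × $1303 = $260.60. Patient pays $260.60; OOP now $3060.60.
Claim 3 ($2228): deductible already satisfied, so patient's share is 20% × $2228 = $445.60. OOP would hit $3506.20 > $3500, so the cap limits the patient to $3500 − $3060.60 = $439.40.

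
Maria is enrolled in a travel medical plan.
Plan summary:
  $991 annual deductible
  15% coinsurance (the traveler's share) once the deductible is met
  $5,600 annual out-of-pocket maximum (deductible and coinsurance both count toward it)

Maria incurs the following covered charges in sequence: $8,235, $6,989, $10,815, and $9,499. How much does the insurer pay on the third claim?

Bill 1, $8,235: $991 finishes the deductible; $7,244 goes to coinsurance; traveler's 15% is $1,086.60. Cost to traveler: $2,077.60. OOP to date $2,077.60. Plan pays $8,235 − $2,077.60 = $6,157.40.
Bill 2, $6,989: deductible already satisfied, so traveler's share is 15% × $6,989 = $1,048.35. Traveler pays $1,048.35; OOP now $3,125.95. Insurer: $6,989 − $1,048.35 = $5,940.65.
Bill 3, $10,815: 15% coinsurance on $10,815 = $1,622.25. Cost to traveler: $1,622.25. OOP to date $4,748.20. Plan pays $10,815 − $1,622.25 = $9,192.75.

$9,192.75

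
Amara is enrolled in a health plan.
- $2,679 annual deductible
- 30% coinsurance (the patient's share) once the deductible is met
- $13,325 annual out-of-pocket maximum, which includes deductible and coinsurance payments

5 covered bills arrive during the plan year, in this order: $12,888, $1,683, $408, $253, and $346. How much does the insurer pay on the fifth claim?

#1 ($12,888): deductible takes $2,679, $10,209 remains; coinsurance $10,209 × 30% = $3,062.70. Cost to patient: $5,741.70. OOP to date $5,741.70. Plan pays $12,888 − $5,741.70 = $7,146.30.
#2 ($1,683): deductible met; 30% of $1,683 = $504.90. Patient owes $504.90 (running OOP $6,246.60). Plan pays $1,683 − $504.90 = $1,178.10.
#3 ($408): deductible met; 30% of $408 = $122.40. Cost to patient: $122.40. OOP to date $6,369. Plan pays $408 − $122.40 = $285.60.
#4 ($253): deductible met; 30% of $253 = $75.90. Cost to patient: $75.90. OOP to date $6,444.90. Plan pays $253 − $75.90 = $177.10.
#5 ($346): 30% coinsurance on $346 = $103.80. Patient pays $103.80; OOP now $6,548.70. Insurer: $346 − $103.80 = $242.20.

$242.20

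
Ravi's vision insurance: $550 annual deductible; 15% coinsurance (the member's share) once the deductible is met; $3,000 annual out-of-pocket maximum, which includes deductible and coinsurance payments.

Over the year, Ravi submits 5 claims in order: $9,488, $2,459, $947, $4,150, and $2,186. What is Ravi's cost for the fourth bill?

#1 ($9,488): $550 finishes the deductible; $8,938 goes to coinsurance; member's 15% is $1,340.70. Member pays $1,890.70; OOP now $1,890.70.
#2 ($2,459): 15% coinsurance on $2,459 = $368.85. Member pays $368.85; OOP now $2,259.55.
#3 ($947): 15% coinsurance on $947 = $142.05. Cost to member: $142.05. OOP to date $2,401.60.
#4 ($4,150): 15% coinsurance on $4,150 = $622.50. That would push OOP to $3,024.10, over the $3,000 cap, so member pays $3,000 − $2,401.60 = $598.40.

$598.40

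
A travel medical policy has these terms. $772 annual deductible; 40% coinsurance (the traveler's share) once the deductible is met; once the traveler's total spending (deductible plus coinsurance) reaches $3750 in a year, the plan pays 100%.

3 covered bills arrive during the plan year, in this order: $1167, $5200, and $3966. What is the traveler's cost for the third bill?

Claim 1 — $1167: deductible takes $772, $395 remains; coinsurance $395 × 40% = $158. Traveler owes $930 (running OOP $930).
Claim 2 — $5200: 40% coinsurance on $5200 = $2080. Traveler pays $2080; OOP now $3010.
Claim 3 — $3966: deductible already satisfied, so traveler's share is 40% × $3966 = $1586.40. Adding that to $3010 gives $4596.40, past the $3750 cap; traveler pays only $3750 − $3010 = $740.

$740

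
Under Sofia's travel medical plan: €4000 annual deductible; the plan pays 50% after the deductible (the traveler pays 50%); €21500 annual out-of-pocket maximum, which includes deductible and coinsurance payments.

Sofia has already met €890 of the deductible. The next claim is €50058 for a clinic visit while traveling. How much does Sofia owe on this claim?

Deductible still to meet: €4000 − €890 = €3110.
That leaves €50058 − €3110 = €46948 for coinsurance.
50% of €46948 = €23474 falls to the traveler.
That puts the traveler's cost at €3110 + €23474 = €26584 before any cap.
That would bring total out-of-pocket to €27474, past the €21500 cap. The traveler is capped at €21500 − €890 = €20610 on this claim.

€20610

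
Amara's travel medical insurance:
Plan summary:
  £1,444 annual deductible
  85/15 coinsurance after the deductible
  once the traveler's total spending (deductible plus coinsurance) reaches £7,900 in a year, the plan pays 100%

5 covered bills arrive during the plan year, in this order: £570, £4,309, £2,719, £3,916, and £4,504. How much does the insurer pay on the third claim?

£2,311.15

Claim 1 — £570: fully absorbed by the deductible. Traveler owes £570 (running OOP £570). Insurer: £570 − £570 = £0.
Claim 2 — £4,309: deductible takes £874, £3,435 remains; 15% of £3,435 = £515.25. Cost to traveler: £1,389.25. OOP to date £1,959.25. Insurer: £4,309 − £1,389.25 = £2,919.75.
Claim 3 — £2,719: 15% coinsurance on £2,719 = £407.85. Traveler pays £407.85; OOP now £2,367.10. Plan pays £2,719 − £407.85 = £2,311.15.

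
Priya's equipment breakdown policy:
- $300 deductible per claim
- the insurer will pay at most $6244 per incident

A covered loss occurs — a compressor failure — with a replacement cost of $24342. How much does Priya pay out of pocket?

$18098

After the deductible, $24342 − $300 = $24042 remains.
The $6244 per-incident cap binds; insurer pays $6244.
Business owner's share is the uncovered remainder: $24342 − $6244 = $18098.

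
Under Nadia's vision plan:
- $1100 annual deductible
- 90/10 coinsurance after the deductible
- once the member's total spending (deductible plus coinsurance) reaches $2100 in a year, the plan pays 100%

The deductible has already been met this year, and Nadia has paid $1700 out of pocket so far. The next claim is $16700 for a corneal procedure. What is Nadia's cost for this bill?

$400

The deductible is already satisfied, so the full bill goes to coinsurance.
Coinsurance: $16700 × 10% = $1670.
Year-to-date out-of-pocket would reach $1700 + $1670 = $3370, above the $2100 maximum, so the member pays only $2100 − $1700 = $400.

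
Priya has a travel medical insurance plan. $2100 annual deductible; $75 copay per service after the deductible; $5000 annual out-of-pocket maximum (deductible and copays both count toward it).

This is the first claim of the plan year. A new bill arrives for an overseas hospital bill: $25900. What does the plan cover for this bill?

$23725

Deductible not yet touched, so the first $2100 of the bill goes to the deductible.
That leaves $25900 − $2100 = $23800 for the copay.
Copay on this service: $75.
Traveler responsibility before any cap: $2100 + $75 = $2175.
Year-to-date out-of-pocket becomes $0 + $2175 = $2175, still under the $5000 maximum, so no cap applies.
Insurer pays the balance: $25900 − $2175 = $23725.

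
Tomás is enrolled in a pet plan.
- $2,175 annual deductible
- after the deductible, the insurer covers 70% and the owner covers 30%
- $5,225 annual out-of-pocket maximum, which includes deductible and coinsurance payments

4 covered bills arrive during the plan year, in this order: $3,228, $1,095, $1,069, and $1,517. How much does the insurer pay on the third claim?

$748.30

Claim 1 — $3,228: $2,175 finishes the deductible; $1,053 goes to coinsurance; 30% of $1,053 = $315.90. Owner pays $2,490.90; OOP now $2,490.90. Insurer: $3,228 − $2,490.90 = $737.10.
Claim 2 — $1,095: deductible already satisfied, so owner's share is 30% × $1,095 = $328.50. Owner pays $328.50; OOP now $2,819.40. Plan pays $1,095 − $328.50 = $766.50.
Claim 3 — $1,069: 30% coinsurance on $1,069 = $320.70. Owner owes $320.70 (running OOP $3,140.10). Insurer: $1,069 − $320.70 = $748.30.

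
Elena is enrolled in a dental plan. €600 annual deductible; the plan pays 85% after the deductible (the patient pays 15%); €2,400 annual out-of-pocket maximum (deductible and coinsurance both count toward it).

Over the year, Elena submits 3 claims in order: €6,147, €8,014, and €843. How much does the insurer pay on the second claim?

Claim 1 (€6,147): deductible takes €600, €5,547 remains; 15% of €5,547 = €832.05. Patient pays €1,432.05; OOP now €1,432.05. Plan pays €6,147 − €1,432.05 = €4,714.95.
Claim 2 (€8,014): deductible already satisfied, so patient's share is 15% × €8,014 = €1,202.10. OOP would hit €2,634.15 > €2,400, so the cap limits the patient to €2,400 − €1,432.05 = €967.95. Insurer: €8,014 − €967.95 = €7,046.05.

€7,046.05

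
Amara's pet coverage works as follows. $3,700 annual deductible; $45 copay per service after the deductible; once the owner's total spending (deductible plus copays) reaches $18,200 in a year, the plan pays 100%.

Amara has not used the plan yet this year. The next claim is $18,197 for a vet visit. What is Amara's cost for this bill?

Nothing has been paid toward the $3,700 deductible, so the first $3,700 of this charge is applied there.
The remaining $14,497 (= $18,197 − $3,700) moves to the copay.
Copay on this service: $45.
Owner responsibility before any cap: $3,700 + $45 = $3,745.
Cumulative spending $0 + $3,745 = $3,745 stays under the $18,200 maximum.

$3,745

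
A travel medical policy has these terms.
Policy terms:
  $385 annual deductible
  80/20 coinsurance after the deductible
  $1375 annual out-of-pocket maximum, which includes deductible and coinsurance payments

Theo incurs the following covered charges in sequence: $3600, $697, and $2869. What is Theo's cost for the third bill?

$207.60

Bill 1, $3600: $385 to deductible, leaving $3215; 20% of $3215 = $643. Cost to traveler: $1028. OOP to date $1028.
Bill 2, $697: 20% coinsurance on $697 = $139.40. Cost to traveler: $139.40. OOP to date $1167.40.
Bill 3, $2869: 20% coinsurance on $2869 = $573.80. That would push OOP to $1741.20, over the $1375 cap, so traveler pays $1375 − $1167.40 = $207.60.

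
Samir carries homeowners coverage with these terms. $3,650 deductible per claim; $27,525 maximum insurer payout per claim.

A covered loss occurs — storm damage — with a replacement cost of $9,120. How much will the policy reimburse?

$5,470

After the deductible, $9,120 − $3,650 = $5,470 remains.
$5,470 is within the $27,525 limit, so the insurer pays $5,470.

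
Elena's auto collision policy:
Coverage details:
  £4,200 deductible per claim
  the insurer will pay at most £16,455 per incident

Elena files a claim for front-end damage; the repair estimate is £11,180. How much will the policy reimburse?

Subtract the deductible: £11,180 − £4,200 = £6,980.
That's under the £16,455 cap, so the insurer reimburses the full £6,980.

£6,980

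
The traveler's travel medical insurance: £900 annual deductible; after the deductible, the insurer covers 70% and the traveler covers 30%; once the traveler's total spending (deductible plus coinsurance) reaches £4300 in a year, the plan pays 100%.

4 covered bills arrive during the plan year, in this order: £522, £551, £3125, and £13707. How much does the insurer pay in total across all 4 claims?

Claim 1 — £522: all of it applies to the deductible. Cost to traveler: £522. OOP to date £522. Plan pays £522 − £522 = £0.
Claim 2 — £551: £378 finishes the deductible; £173 goes to coinsurance; 30% of £173 = £51.90. Traveler pays £429.90; OOP now £951.90. Insurer: £551 − £429.90 = £121.10.
Claim 3 — £3125: 30% coinsurance on £3125 = £937.50. Traveler owes £937.50 (running OOP £1889.40). Insurer: £3125 − £937.50 = £2187.50.
Claim 4 — £13707: deductible met; 30% of £13707 = £4112.10. That would push OOP to £6001.50, over the £4300 cap, so traveler pays £4300 − £1889.40 = £2410.60. Plan pays £13707 − £2410.60 = £11296.40.
Insurer total = bills − traveler's total = £17905 − £4300 = £13605.

£13605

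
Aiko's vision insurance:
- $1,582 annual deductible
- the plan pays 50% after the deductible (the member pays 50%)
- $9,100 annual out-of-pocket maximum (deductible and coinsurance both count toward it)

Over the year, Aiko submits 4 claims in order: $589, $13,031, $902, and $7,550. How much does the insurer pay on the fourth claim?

Claim 1 ($589): entire amount goes to the deductible. Member owes $589 (running OOP $589). Plan pays $589 − $589 = $0.
Claim 2 ($13,031): $993 finishes the deductible; $12,038 goes to coinsurance; 50% of $12,038 = $6,019. Member owes $7,012 (running OOP $7,601). Plan pays $13,031 − $7,012 = $6,019.
Claim 3 ($902): 50% coinsurance on $902 = $451. Cost to member: $451. OOP to date $8,052. Insurer: $902 − $451 = $451.
Claim 4 ($7,550): 50% coinsurance on $7,550 = $3,775. Adding that to $8,052 gives $11,827, past the $9,100 cap; member pays only $9,100 − $8,052 = $1,048. Insurer: $7,550 − $1,048 = $6,502.

$6,502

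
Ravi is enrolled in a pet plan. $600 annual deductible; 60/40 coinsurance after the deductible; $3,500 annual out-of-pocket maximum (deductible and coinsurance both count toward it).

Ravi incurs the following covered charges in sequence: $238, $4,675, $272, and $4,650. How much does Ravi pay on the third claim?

Bill 1, $238: all of it applies to the deductible. Cost to owner: $238. OOP to date $238.
Bill 2, $4,675: $362 to deductible, leaving $4,313; 40% of $4,313 = $1,725.20. Owner pays $2,087.20; OOP now $2,325.20.
Bill 3, $272: deductible met; 40% of $272 = $108.80. Owner owes $108.80 (running OOP $2,434).

$108.80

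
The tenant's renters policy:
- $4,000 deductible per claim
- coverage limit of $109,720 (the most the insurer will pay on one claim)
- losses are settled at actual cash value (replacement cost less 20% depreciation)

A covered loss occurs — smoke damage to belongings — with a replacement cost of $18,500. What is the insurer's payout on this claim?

At 20% depreciation, ACV = $18,500 − $3,700 = $14,800.
Subtract the deductible: $14,800 − $4,000 = $10,800.
$10,800 ≤ $109,720, so the limit doesn't bind; insurer pays $10,800.

$10,800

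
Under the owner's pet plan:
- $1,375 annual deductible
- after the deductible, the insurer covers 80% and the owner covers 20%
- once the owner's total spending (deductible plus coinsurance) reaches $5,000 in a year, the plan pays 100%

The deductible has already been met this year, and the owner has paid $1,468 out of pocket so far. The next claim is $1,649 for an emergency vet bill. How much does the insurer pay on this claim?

With the deductible met, the entire $1,649 is subject to coinsurance.
Coinsurance: $1,649 × 20% = $329.80.
Cumulative spending $1,468 + $329.80 = $1,797.80 stays under the $5,000 maximum.
The plan picks up $1,649 − $329.80 = $1,319.20.

$1,319.20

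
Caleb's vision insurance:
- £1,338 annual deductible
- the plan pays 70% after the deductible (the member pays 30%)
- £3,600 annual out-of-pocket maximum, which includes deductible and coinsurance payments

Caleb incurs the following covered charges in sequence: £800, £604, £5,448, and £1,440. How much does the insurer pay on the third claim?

Claim 1 — £800: fully absorbed by the deductible. Member pays £800; OOP now £800. Insurer: £800 − £800 = £0.
Claim 2 — £604: £538 finishes the deductible; £66 goes to coinsurance; coinsurance £66 × 30% = £19.80. Member owes £557.80 (running OOP £1,357.80). Insurer: £604 − £557.80 = £46.20.
Claim 3 — £5,448: deductible met; 30% of £5,448 = £1,634.40. Member owes £1,634.40 (running OOP £2,992.20). Insurer: £5,448 − £1,634.40 = £3,813.60.

£3,813.60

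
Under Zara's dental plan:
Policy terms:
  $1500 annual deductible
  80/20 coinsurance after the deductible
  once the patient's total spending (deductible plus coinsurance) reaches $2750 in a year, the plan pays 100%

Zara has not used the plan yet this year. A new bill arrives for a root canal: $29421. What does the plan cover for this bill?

Nothing has been paid toward the $1500 deductible, so the first $1500 of this charge is applied there.
The remaining $27921 (= $29421 − $1500) moves to coinsurance.
Patient's 20% share of $27921 is $5584.20.
That puts the patient's cost at $1500 + $5584.20 = $7084.20 before any cap.
Year-to-date out-of-pocket would reach $0 + $7084.20 = $7084.20, above the $2750 maximum, so the patient pays only $2750 − $0 = $2750.
Insurer pays the balance: $29421 − $2750 = $26671.

$26671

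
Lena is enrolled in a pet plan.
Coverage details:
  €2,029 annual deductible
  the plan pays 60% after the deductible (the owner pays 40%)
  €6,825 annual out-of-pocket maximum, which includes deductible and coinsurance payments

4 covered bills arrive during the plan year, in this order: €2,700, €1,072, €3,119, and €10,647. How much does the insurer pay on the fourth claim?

Claim 1 (€2,700): deductible takes €2,029, €671 remains; coinsurance €671 × 40% = €268.40. Cost to owner: €2,297.40. OOP to date €2,297.40. Plan pays €2,700 − €2,297.40 = €402.60.
Claim 2 (€1,072): deductible met; 40% of €1,072 = €428.80. Owner owes €428.80 (running OOP €2,726.20). Insurer: €1,072 − €428.80 = €643.20.
Claim 3 (€3,119): deductible already satisfied, so owner's share is 40% × €3,119 = €1,247.60. Cost to owner: €1,247.60. OOP to date €3,973.80. Plan pays €3,119 − €1,247.60 = €1,871.40.
Claim 4 (€10,647): deductible met; 40% of €10,647 = €4,258.80. Adding that to €3,973.80 gives €8,232.60, past the €6,825 cap; owner pays only €6,825 − €3,973.80 = €2,851.20. Plan pays €10,647 − €2,851.20 = €7,795.80.

€7,795.80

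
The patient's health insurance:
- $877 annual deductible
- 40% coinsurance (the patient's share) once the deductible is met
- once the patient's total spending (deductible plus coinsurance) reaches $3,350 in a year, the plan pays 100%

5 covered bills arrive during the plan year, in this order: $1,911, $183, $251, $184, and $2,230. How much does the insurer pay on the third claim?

Claim 1 — $1,911: $877 to deductible, leaving $1,034; coinsurance $1,034 × 40% = $413.60. Cost to patient: $1,290.60. OOP to date $1,290.60. Insurer: $1,911 − $1,290.60 = $620.40.
Claim 2 — $183: 40% coinsurance on $183 = $73.20. Patient owes $73.20 (running OOP $1,363.80). Insurer: $183 − $73.20 = $109.80.
Claim 3 — $251: deductible already satisfied, so patient's share is 40% × $251 = $100.40. Cost to patient: $100.40. OOP to date $1,464.20. Insurer: $251 − $100.40 = $150.60.

$150.60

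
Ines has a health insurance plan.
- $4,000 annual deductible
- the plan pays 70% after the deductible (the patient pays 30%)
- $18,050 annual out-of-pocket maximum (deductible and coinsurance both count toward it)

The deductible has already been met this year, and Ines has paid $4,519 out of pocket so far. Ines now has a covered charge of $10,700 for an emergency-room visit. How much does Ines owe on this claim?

$3,210

With the deductible met, the entire $10,700 is subject to coinsurance.
30% of $10,700 = $3,210 falls to the patient.
Total out-of-pocket so far would be $4,519 + $3,210 = $7,729, below the $18,050 cap — no reduction.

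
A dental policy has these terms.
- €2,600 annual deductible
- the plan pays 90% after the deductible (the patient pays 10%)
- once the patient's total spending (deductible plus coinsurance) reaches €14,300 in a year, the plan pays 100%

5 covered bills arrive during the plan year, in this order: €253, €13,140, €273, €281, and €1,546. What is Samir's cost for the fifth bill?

#1 (€253): all of it applies to the deductible. Cost to patient: €253. OOP to date €253.
#2 (€13,140): deductible takes €2,347, €10,793 remains; patient's 10% is €1,079.30. Patient pays €3,426.30; OOP now €3,679.30.
#3 (€273): deductible met; 10% of €273 = €27.30. Patient owes €27.30 (running OOP €3,706.60).
#4 (€281): deductible met; 10% of €281 = €28.10. Patient owes €28.10 (running OOP €3,734.70).
#5 (€1,546): deductible met; 10% of €1,546 = €154.60. Patient pays €154.60; OOP now €3,889.30.

€154.60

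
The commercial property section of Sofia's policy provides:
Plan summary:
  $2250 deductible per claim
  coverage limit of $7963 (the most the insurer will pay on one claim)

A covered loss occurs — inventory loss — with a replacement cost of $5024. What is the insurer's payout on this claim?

$2774

Less the $2250 deductible: $5024 − $2250 = $2774.
$2774 ≤ $7963, so the limit doesn't bind; insurer pays $2774.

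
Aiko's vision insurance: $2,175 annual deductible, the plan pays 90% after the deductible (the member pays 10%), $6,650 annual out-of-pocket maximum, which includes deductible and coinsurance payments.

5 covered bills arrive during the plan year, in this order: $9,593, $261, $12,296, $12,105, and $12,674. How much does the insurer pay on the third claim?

Claim 1 — $9,593: deductible takes $2,175, $7,418 remains; coinsurance $7,418 × 10% = $741.80. Cost to member: $2,916.80. OOP to date $2,916.80. Insurer: $9,593 − $2,916.80 = $6,676.20.
Claim 2 — $261: 10% coinsurance on $261 = $26.10. Member owes $26.10 (running OOP $2,942.90). Insurer: $261 − $26.10 = $234.90.
Claim 3 — $12,296: deductible already satisfied, so member's share is 10% × $12,296 = $1,229.60. Cost to member: $1,229.60. OOP to date $4,172.50. Plan pays $12,296 − $1,229.60 = $11,066.40.

$11,066.40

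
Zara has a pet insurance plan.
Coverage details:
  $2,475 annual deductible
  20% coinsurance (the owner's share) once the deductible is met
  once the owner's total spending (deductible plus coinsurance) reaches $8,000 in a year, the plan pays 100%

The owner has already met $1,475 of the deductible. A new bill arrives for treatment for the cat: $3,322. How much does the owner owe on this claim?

Deductible still to meet: $2,475 − $1,475 = $1,000.
The remaining $2,322 (= $3,322 − $1,000) moves to coinsurance.
Coinsurance: $2,322 × 20% = $464.40.
That puts the owner's cost at $1,000 + $464.40 = $1,464.40 before any cap.
Year-to-date out-of-pocket becomes $1,475 + $1,464.40 = $2,939.40, still under the $8,000 maximum, so no cap applies.

$1,464.40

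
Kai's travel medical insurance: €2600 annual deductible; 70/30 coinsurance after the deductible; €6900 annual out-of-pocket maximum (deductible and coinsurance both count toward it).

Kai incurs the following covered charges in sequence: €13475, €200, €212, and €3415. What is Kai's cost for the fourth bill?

€913.90

Claim 1 (€13475): deductible takes €2600, €10875 remains; traveler's 30% is €3262.50. Traveler owes €5862.50 (running OOP €5862.50).
Claim 2 (€200): deductible met; 30% of €200 = €60. Traveler owes €60 (running OOP €5922.50).
Claim 3 (€212): 30% coinsurance on €212 = €63.60. Cost to traveler: €63.60. OOP to date €5986.10.
Claim 4 (€3415): deductible already satisfied, so traveler's share is 30% × €3415 = €1024.50. OOP would hit €7010.60 > €6900, so the cap limits the traveler to €6900 − €5986.10 = €913.90.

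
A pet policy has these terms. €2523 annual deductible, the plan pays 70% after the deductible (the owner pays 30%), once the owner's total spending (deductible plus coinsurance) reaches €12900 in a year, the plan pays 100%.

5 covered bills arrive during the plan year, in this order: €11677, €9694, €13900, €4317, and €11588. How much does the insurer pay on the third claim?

#1 (€11677): €2523 to deductible, leaving €9154; coinsurance €9154 × 30% = €2746.20. Owner pays €5269.20; OOP now €5269.20. Plan pays €11677 − €5269.20 = €6407.80.
#2 (€9694): deductible met; 30% of €9694 = €2908.20. Owner owes €2908.20 (running OOP €8177.40). Insurer: €9694 − €2908.20 = €6785.80.
#3 (€13900): 30% coinsurance on €13900 = €4170. Owner owes €4170 (running OOP €12347.40). Plan pays €13900 − €4170 = €9730.

€9730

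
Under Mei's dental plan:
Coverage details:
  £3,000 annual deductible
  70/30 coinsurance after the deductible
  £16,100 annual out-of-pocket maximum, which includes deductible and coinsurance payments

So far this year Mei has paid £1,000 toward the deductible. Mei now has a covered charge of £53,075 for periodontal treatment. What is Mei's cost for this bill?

£15,100

Remaining deductible: £3,000 − £1,000 = £2,000.
The remaining £51,075 (= £53,075 − £2,000) moves to coinsurance.
30% of £51,075 = £15,322.50 falls to the patient.
That puts the patient's cost at £2,000 + £15,322.50 = £17,322.50 before any cap.
Year-to-date out-of-pocket would reach £1,000 + £17,322.50 = £18,322.50, above the £16,100 maximum, so the patient pays only £16,100 − £1,000 = £15,100.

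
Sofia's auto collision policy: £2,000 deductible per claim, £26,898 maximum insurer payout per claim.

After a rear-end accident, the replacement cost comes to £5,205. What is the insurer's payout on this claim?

Subtract the deductible: £5,205 − £2,000 = £3,205.
£3,205 ≤ £26,898, so the limit doesn't bind; insurer pays £3,205.

£3,205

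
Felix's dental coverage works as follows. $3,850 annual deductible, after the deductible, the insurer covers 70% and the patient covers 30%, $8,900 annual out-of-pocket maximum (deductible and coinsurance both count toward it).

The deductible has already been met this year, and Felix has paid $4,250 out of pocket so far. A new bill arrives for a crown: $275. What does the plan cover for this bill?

The deductible is already satisfied, so the full bill goes to coinsurance.
Patient's 30% share of $275 is $82.50.
Cumulative spending $4,250 + $82.50 = $4,332.50 stays under the $8,900 maximum.
The plan picks up $275 − $82.50 = $192.50.

$192.50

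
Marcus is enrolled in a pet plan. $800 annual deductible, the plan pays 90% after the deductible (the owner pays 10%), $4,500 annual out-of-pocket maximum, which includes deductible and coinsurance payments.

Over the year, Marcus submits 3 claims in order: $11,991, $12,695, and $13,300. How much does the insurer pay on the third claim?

$11,988.60

Claim 1 — $11,991: $800 finishes the deductible; $11,191 goes to coinsurance; owner's 10% is $1,119.10. Owner pays $1,919.10; OOP now $1,919.10. Plan pays $11,991 − $1,919.10 = $10,071.90.
Claim 2 — $12,695: deductible met; 10% of $12,695 = $1,269.50. Cost to owner: $1,269.50. OOP to date $3,188.60. Plan pays $12,695 − $1,269.50 = $11,425.50.
Claim 3 — $13,300: deductible already satisfied, so owner's share is 10% × $13,300 = $1,330. That would push OOP to $4,518.60, over the $4,500 cap, so owner pays $4,500 − $3,188.60 = $1,311.40. Insurer: $13,300 − $1,311.40 = $11,988.60.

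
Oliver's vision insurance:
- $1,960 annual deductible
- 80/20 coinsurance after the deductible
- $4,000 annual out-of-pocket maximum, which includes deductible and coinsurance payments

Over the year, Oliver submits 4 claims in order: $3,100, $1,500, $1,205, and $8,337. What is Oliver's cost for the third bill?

$241

Bill 1, $3,100: $1,960 to deductible, leaving $1,140; 20% of $1,140 = $228. Cost to member: $2,188. OOP to date $2,188.
Bill 2, $1,500: 20% coinsurance on $1,500 = $300. Member pays $300; OOP now $2,488.
Bill 3, $1,205: deductible already satisfied, so member's share is 20% × $1,205 = $241. Member pays $241; OOP now $2,729.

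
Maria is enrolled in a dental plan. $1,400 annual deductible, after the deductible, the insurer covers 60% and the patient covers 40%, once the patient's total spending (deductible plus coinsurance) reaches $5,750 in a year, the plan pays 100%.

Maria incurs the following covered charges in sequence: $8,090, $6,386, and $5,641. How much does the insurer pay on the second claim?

Claim 1 ($8,090): $1,400 to deductible, leaving $6,690; coinsurance $6,690 × 40% = $2,676. Patient owes $4,076 (running OOP $4,076). Plan pays $8,090 − $4,076 = $4,014.
Claim 2 ($6,386): 40% coinsurance on $6,386 = $2,554.40. That would push OOP to $6,630.40, over the $5,750 cap, so patient pays $5,750 − $4,076 = $1,674. Insurer: $6,386 − $1,674 = $4,712.

$4,712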